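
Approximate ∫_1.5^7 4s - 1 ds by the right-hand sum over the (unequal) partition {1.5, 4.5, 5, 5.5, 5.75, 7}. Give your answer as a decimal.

Subinterval widths: 3, 0.5, 0.5, 0.25, 1.25.
Right endpoints: 4.5, 5, 5.5, 5.75, 7.
f(4.5) = 17, f(5) = 19, f(5.5) = 21, f(5.75) = 22, f(7) = 27.
Sum = Σ Δs_i · f(s_i).
Sum = 110.25.

110.25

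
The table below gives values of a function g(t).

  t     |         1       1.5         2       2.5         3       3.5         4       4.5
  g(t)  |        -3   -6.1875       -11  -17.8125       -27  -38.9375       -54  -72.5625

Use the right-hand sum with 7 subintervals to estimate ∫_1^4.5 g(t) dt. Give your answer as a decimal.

-113.75

Δt = 0.5.
Sum = 0.5·[(-6.1875) + (-11) + (-17.8125) + (-27) + (-38.9375) + (-54) + (-72.5625)] = -113.75.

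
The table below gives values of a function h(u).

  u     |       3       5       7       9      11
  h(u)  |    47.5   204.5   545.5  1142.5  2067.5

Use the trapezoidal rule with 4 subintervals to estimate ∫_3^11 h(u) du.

5900

Δu = 2.
T_4 = (2/2)·[47.5 + 2·204.5 + 2·545.5 + 2·1142.5 + 2067.5] = 5900.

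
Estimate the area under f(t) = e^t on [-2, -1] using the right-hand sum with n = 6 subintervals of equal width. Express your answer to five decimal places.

0.25246

Δt = (-1 − (-2))/6 = 1/6.
Right endpoints: -11/6, -5/3, -1.5, -4/3, -7/6, -1.
f(-11/6) ≈ 0.15988, f(-5/3) ≈ 0.18888, f(-1.5) ≈ 0.22313, f(-4/3) ≈ 0.26360, f(-7/6) ≈ 0.31140, f(-1) ≈ 0.36788.
Sum = Δt · [f(-11/6) + f(-5/3) + f(-1.5) + ...].
Sum ≈ 0.25246.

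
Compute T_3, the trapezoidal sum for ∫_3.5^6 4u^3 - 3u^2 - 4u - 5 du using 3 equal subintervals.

928.4375

Δu = (6 − 3.5)/3 = 5/6.
f(3.5) = 115.75, f(13/3) = 6664/27, f(31/6) = 48161/108, f(6) = 727.
T_3 = (Δu/2)·[f(u_0) + 2f(u_1) + 2f(u_2) + f(u_3)].
Sum = 928.4375.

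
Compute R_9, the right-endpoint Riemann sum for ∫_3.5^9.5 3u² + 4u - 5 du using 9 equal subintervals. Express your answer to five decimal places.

1027.83333

Δu = (9.5 − 3.5)/9 = 2/3.
Right endpoints: 25/6, 29/6, 5.5, 37/6, 41/6, 7.5, 49/6, 53/6, 9.5.
f(25/6) = 63.75, f(29/6) = 1013/12, f(5.5) = 107.75, f(37/6) = 133.75, f(41/6) = 1949/12, f(7.5) = 193.75, f(49/6) = 227.75, f(53/6) = 3173/12, f(9.5) = 303.75.
Sum = Δu · [f(25/6) + f(29/6) + f(5.5) + ...].
Sum ≈ 1027.83333.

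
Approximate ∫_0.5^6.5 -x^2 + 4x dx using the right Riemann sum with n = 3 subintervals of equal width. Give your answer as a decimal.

-29.5

Δx = (6.5 − 0.5)/3 = 2.
Right endpoints: 2.5, 4.5, 6.5.
f(2.5) = 3.75, f(4.5) = -2.25, f(6.5) = -16.25.
Sum = Δx · [f(2.5) + f(4.5) + f(6.5)].
Sum = -29.5.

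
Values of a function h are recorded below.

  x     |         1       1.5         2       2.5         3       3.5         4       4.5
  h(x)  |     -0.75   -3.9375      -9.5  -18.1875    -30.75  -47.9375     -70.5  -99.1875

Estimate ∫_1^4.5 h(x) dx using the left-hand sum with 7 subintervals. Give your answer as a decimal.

Δx = 0.5.
Sum = 0.5·[(-0.75) + (-3.9375) + (-9.5) + (-18.1875) + (-30.75) + (-47.9375) + (-70.5)] = -90.78125.

-90.78125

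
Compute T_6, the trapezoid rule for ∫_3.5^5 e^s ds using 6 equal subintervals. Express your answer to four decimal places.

115.8976

Δs = (5 − 3.5)/6 = 0.25.
f(3.5) ≈ 33.1155, f(3.75) ≈ 42.5211, f(4) ≈ 54.5982, f(4.25) ≈ 70.1054, f(4.5) ≈ 90.0171, f(4.75) ≈ 115.5843, f(5) ≈ 148.4132.
T_6 = (Δs/2)·[f(s_0) + 2f(s_1) + ... + 2f(s_{5}) + f(s_6)].
Sum ≈ 115.8976.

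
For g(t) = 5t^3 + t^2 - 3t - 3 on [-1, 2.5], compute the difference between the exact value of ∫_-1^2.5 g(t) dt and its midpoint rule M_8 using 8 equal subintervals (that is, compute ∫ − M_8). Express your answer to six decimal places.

Exact integral: ∫_-1^2.5 g(t) dt ≈ 34.74479167.
M_8 ≈ 34.06091309.
Error ≈ 34.74479167 − 34.06091309 ≈ 0.683879.

0.683879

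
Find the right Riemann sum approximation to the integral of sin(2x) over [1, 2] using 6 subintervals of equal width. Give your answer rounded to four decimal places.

-0.0212

Δx = (2 − 1)/6 = 1/6.
Right endpoints: 7/6, 4/3, 1.5, 5/3, 11/6, 2.
f(7/6) ≈ 0.7231, f(4/3) ≈ 0.4573, f(1.5) ≈ 0.1411, f(5/3) ≈ -0.1906, f(11/6) ≈ -0.5013, f(2) ≈ -0.7568.
Sum = Δx · [f(7/6) + f(4/3) + f(1.5) + ...].
Sum ≈ -0.0212.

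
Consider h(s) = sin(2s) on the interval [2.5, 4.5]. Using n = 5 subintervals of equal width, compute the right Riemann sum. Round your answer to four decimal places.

Δs = (4.5 − 2.5)/5 = 0.4.
Right endpoints: 2.9, 3.3, 3.7, 4.1, 4.5.
h(2.9) ≈ -0.4646, h(3.3) ≈ 0.3115, h(3.7) ≈ 0.8987, h(4.1) ≈ 0.9407, h(4.5) ≈ 0.4121.
Sum = Δs · [h(2.9) + h(3.3) + h(3.7) + h(4.1) + h(4.5)].
Sum ≈ 0.8394.

0.8394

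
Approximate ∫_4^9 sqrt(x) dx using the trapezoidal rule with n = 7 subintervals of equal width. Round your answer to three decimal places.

12.663

Δx = (9 − 4)/7 = 5/7.
f(4) ≈ 2.000, f(33/7) ≈ 2.171, f(38/7) ≈ 2.330, f(43/7) ≈ 2.478, f(48/7) ≈ 2.619, f(53/7) ≈ 2.752, f(58/7) ≈ 2.878, f(9) ≈ 3.000.
T_7 = (Δx/2)·[f(x_0) + 2f(x_1) + ... + 2f(x_{6}) + f(x_7)].
Sum ≈ 12.663.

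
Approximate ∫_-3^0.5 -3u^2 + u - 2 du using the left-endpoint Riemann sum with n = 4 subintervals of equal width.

Δu = (0.5 − (-3))/4 = 0.875.
Left endpoints: -3, -2.125, -1.25, -0.375.
f(-3) = -32, f(-2.125) = -17.671875, f(-1.25) = -7.9375, f(-0.375) = -2.796875.
Sum = Δu · [f(-3) + f(-2.125) + f(-1.25) + f(-0.375)].
Sum = -52.85546875.

-52.85546875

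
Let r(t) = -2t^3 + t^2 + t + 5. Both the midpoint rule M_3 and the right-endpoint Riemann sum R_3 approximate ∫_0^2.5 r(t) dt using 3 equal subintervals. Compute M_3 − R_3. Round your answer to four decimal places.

12.1962

M_3 ≈ 2.242477.
R_3 ≈ -9.953704.
M_3 − R_3 ≈ 12.1962.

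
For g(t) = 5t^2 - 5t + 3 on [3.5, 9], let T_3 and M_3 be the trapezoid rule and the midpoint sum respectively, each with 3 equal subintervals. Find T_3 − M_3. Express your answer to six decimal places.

23.107639

T_3 ≈ 1003.57175926.
M_3 ≈ 980.46412037.
T_3 − M_3 ≈ 23.107639.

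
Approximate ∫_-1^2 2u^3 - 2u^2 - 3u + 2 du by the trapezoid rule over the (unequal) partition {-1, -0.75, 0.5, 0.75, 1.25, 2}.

2.71875

Subinterval widths: 0.25, 1.25, 0.25, 0.5, 0.75.
f(-1) = 1, f(-0.75) = 2.28125, f(0.5) = 0.25, f(0.75) = -0.53125, f(1.25) = -0.96875, f(2) = 4.
On each subinterval the trapezoid contributes (Δu_i/2)·[f(u_{i-1}) + f(u_i)].
Sum = 2.71875.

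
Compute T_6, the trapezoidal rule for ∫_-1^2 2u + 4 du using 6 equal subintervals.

15

Δu = (2 − (-1))/6 = 0.5.
f(-1) = 2, f(-0.5) = 3, f(0) = 4, f(0.5) = 5, f(1) = 6, f(1.5) = 7, f(2) = 8.
T_6 = (Δu/2)·[f(u_0) + 2f(u_1) + ... + 2f(u_{5}) + f(u_6)].
Sum = 15.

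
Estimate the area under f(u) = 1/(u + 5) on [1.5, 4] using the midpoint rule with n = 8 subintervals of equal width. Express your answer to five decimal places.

0.32538

Δu = (4 − 1.5)/8 = 0.3125.
Midpoints: 1.65625, 1.96875, 2.28125, 2.59375, 2.90625, 3.21875, 3.53125, 3.84375.
f(1.65625) = 32/213, f(1.96875) = 32/223, f(2.28125) = 32/233, f(2.59375) = 32/243, f(2.90625) = 32/253, f(3.21875) = 32/263, f(3.53125) = 32/273, f(3.84375) = 32/283.
Sum = Δu · [f(1.65625) + f(1.96875) + f(2.28125) + ...].
Sum ≈ 0.32538.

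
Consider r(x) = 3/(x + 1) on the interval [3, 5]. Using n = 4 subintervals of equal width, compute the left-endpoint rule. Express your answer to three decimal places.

Δx = (5 − 3)/4 = 0.5.
Left endpoints: 3, 3.5, 4, 4.5.
r(3) = 0.75, r(3.5) = 2/3, r(4) = 0.6, r(4.5) = 6/11.
Sum = Δx · [r(3) + r(3.5) + r(4) + r(4.5)].
Sum ≈ 1.281.

1.281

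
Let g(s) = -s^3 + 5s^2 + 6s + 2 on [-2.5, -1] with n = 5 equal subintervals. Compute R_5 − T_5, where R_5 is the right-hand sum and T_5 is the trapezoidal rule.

R_5 = 16.59.
T_5 = 21.37125.
R_5 − T_5 = -4.78125.

-4.78125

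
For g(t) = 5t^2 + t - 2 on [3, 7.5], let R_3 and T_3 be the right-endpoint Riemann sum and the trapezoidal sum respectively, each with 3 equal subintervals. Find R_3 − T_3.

180.5625

R_3 = 861.75.
T_3 = 681.1875.
R_3 − T_3 = 180.5625.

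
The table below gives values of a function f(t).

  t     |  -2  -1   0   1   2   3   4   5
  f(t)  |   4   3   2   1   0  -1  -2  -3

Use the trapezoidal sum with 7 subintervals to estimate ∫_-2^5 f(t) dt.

3.5

Δt = 1.
T_7 = (1/2)·[4 + 2·3 + 2·2 + 2·1 + 2·0 + 2·(-1) + 2·(-2) + (-3)] = 3.5.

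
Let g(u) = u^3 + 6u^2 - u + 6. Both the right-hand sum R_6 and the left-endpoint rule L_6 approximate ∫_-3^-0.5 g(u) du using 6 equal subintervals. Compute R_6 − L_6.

-11.71875

R_6 ≈ 47.085503.
L_6 ≈ 58.804253.
R_6 − L_6 = -11.71875.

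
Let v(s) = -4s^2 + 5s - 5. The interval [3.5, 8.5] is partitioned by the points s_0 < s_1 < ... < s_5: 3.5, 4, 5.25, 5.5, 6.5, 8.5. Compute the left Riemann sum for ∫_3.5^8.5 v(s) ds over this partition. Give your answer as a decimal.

Subinterval widths: 0.5, 1.25, 0.25, 1, 2.
Left endpoints: 3.5, 4, 5.25, 5.5, 6.5.
v(3.5) = -36.5, v(4) = -49, v(5.25) = -89, v(5.5) = -98.5, v(6.5) = -141.5.
Sum = Σ Δs_i · v(s_i).
Sum = -483.25.

-483.25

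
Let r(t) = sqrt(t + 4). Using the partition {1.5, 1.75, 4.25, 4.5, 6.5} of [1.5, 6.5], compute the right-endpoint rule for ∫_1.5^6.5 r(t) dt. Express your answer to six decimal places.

14.989792

Subinterval widths: 0.25, 2.5, 0.25, 2.
Right endpoints: 1.75, 4.25, 4.5, 6.5.
r(1.75) ≈ 2.397916, r(4.25) ≈ 2.872281, r(4.5) ≈ 2.915476, r(6.5) ≈ 3.240370.
Sum = Σ Δt_i · r(t_i).
Sum ≈ 14.989792.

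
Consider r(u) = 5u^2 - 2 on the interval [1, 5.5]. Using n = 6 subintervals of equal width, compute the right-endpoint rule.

Δu = (5.5 − 1)/6 = 0.75.
Right endpoints: 1.75, 2.5, 3.25, 4, 4.75, 5.5.
r(1.75) = 13.3125, r(2.5) = 29.25, r(3.25) = 50.8125, r(4) = 78, r(4.75) = 110.8125, r(5.5) = 149.25.
Sum = Δu · [r(1.75) + r(2.5) + r(3.25) + ...].
Sum = 323.578125.

323.578125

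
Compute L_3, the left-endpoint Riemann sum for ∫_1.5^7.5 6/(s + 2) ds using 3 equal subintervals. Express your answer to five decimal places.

7.21039

Δs = (7.5 − 1.5)/3 = 2.
Left endpoints: 1.5, 3.5, 5.5.
f(1.5) = 12/7, f(3.5) = 12/11, f(5.5) = 0.8.
Sum = Δs · [f(1.5) + f(3.5) + f(5.5)].
Sum ≈ 7.21039.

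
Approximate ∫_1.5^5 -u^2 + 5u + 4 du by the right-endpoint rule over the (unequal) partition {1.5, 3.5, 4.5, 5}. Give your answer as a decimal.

Subinterval widths: 2, 1, 0.5.
Right endpoints: 3.5, 4.5, 5.
f(3.5) = 9.25, f(4.5) = 6.25, f(5) = 4.
Sum = Σ Δu_i · f(u_i).
Sum = 26.75.

26.75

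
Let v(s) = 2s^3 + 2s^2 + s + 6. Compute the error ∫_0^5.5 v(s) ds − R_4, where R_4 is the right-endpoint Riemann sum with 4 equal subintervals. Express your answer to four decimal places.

-306.2025

Exact integral: ∫_0^5.5 v(s) ds ≈ 616.572917.
R_4 ≈ 922.775391.
Error ≈ 616.572917 − 922.775391 ≈ -306.2025.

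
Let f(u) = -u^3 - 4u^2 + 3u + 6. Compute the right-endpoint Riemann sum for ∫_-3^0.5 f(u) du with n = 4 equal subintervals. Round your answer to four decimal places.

-0.1299

Δu = (0.5 − (-3))/4 = 0.875.
Right endpoints: -2.125, -1.25, -0.375, 0.5.
f(-2.125) = -4527/512, f(-1.25) = -2.046875, f(-0.375) = 2235/512, f(0.5) = 6.375.
Sum = Δu · [f(-2.125) + f(-1.25) + f(-0.375) + f(0.5)].
Sum ≈ -0.1299.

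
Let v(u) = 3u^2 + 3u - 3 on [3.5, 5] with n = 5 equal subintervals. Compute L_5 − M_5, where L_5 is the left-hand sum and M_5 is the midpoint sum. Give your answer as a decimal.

L_5 = 90.405.
M_5 = 96.71625.
L_5 − M_5 = -6.31125.

-6.31125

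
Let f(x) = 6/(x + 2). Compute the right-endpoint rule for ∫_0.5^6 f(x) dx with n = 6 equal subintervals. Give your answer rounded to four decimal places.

6.2825

Δx = (6 − 0.5)/6 = 11/12.
Right endpoints: 17/12, 7/3, 3.25, 25/6, 61/12, 6.
f(17/12) = 72/41, f(7/3) = 18/13, f(3.25) = 8/7, f(25/6) = 36/37, f(61/12) = 72/85, f(6) = 0.75.
Sum = Δx · [f(17/12) + f(7/3) + f(3.25) + ...].
Sum ≈ 6.2825.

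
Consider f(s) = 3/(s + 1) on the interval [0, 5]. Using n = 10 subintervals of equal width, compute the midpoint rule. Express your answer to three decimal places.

5.346

Δs = (5 − 0)/10 = 0.5.
Midpoints: 0.25, 0.75, 1.25, 1.75, 2.25, 2.75, 3.25, 3.75, 4.25, 4.75.
f(0.25) = 2.4, f(0.75) = 12/7, f(1.25) = 4/3, f(1.75) = 12/11, f(2.25) = 12/13, f(2.75) = 0.8, f(3.25) = 12/17, f(3.75) = 12/19, f(4.25) = 4/7, f(4.75) = 12/23.
Sum = Δs · [f(0.25) + f(0.75) + f(1.25) + ...].
Sum ≈ 5.346.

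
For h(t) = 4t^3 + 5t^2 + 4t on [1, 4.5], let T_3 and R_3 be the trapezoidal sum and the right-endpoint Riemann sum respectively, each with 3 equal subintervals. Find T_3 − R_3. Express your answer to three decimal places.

T_3 ≈ 627.94213.
R_3 ≈ 902.54630.
T_3 − R_3 ≈ -274.604.

-274.604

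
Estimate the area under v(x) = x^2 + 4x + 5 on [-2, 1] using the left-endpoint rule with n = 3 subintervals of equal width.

Δx = (1 − (-2))/3 = 1.
Left endpoints: -2, -1, 0.
v(-2) = 1, v(-1) = 2, v(0) = 5.
Sum = Δx · [v(-2) + v(-1) + v(0)].
Sum = 8.

8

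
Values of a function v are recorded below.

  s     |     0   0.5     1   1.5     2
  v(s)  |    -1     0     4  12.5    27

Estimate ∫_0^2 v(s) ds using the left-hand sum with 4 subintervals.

Δs = 0.5.
Sum = 0.5·[(-1) + 0 + 4 + 12.5] = 7.75.

7.75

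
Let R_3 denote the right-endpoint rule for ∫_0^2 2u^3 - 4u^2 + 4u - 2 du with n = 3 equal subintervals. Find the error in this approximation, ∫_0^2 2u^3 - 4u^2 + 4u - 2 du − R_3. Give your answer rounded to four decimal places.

Exact integral: ∫_0^2 f(u) du ≈ 1.333333.
R_3 ≈ 4.296296.
Error ≈ 1.333333 − 4.296296 ≈ -2.9630.

-2.9630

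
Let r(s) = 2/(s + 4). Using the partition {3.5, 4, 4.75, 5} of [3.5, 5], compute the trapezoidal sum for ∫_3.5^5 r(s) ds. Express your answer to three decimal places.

0.365

Subinterval widths: 0.5, 0.75, 0.25.
r(3.5) = 4/15, r(4) = 0.25, r(4.75) = 8/35, r(5) = 2/9.
On each subinterval the trapezoid contributes (Δs_i/2)·[r(s_{i-1}) + r(s_i)].
Sum ≈ 0.365.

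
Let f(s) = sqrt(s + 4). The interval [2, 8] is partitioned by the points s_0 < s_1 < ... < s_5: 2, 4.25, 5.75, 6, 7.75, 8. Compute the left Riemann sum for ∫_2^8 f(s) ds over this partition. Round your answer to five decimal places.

16.99134

Subinterval widths: 2.25, 1.5, 0.25, 1.75, 0.25.
Left endpoints: 2, 4.25, 5.75, 6, 7.75.
f(2) ≈ 2.44949, f(4.25) ≈ 2.87228, f(5.75) ≈ 3.12250, f(6) ≈ 3.16228, f(7.75) ≈ 3.42783.
Sum = Σ Δs_i · f(s_i).
Sum ≈ 16.99134.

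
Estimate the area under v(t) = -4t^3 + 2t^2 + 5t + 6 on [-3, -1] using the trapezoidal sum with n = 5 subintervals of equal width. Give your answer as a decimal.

90.72

Δt = (-1 − (-3))/5 = 0.4.
v(-3) = 117, v(-2.6) = 76.824, v(-2.2) = 47.272, v(-1.8) = 26.808, v(-1.4) = 13.896, v(-1) = 7.
T_5 = (Δt/2)·[v(t_0) + 2v(t_1) + ... + 2v(t_{4}) + v(t_5)].
Sum = 90.72.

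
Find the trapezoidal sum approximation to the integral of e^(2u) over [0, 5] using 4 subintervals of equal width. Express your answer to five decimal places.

16227.96371

Δu = (5 − 0)/4 = 1.25.
f(0) ≈ 1.00000, f(1.25) ≈ 12.18249, f(2.5) ≈ 148.41316, f(3.75) ≈ 1808.04241, f(5) ≈ 22026.46579.
T_4 = (Δu/2)·[f(u_0) + 2f(u_1) + 2f(u_2) + 2f(u_3) + f(u_4)].
Sum ≈ 16227.96371.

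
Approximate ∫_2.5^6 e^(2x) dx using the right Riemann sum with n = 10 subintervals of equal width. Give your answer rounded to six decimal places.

Δx = (6 − 2.5)/10 = 0.35.
Right endpoints: 2.85, 3.2, 3.55, 3.9, 4.25, 4.6, 4.95, 5.3, 5.65, 6.
f(2.85) ≈ 298.867401, f(3.2) ≈ 601.845038, f(3.55) ≈ 1211.967074, f(3.9) ≈ 2440.601978, f(4.25) ≈ 4914.768840, f(4.6) ≈ 9897.129059, f(4.95) ≈ 19930.370438, f(5.3) ≈ 40134.837431, f(5.65) ≈ 80821.637540, f(6) ≈ 162754.791419.
Sum = Δx · [f(2.85) + f(3.2) + f(3.55) + ...].
Sum ≈ 113052.385676.

113052.385676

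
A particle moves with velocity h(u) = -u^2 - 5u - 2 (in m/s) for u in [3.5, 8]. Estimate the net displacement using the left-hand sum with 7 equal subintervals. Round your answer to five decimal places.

-271.19388

Δu = (8 − 3.5)/7 = 9/14.
Left endpoints: 3.5, 29/7, 67/14, 38/7, 85/14, 47/7, 103/14.
h(3.5) = -31.75, h(29/7) = -1954/49, h(67/14) = -9571/196, h(38/7) = -2872/49, h(85/14) = -13567/196, h(47/7) = -3952/49, h(103/14) = -18211/196.
Sum = Δu · [h(3.5) + h(29/7) + h(67/14) + ...].
Sum ≈ -271.19388.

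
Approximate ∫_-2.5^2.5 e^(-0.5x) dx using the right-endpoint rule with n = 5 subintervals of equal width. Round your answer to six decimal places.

4.938698

Δx = (2.5 − (-2.5))/5 = 1.
Right endpoints: -1.5, -0.5, 0.5, 1.5, 2.5.
f(-1.5) ≈ 2.117000, f(-0.5) ≈ 1.284025, f(0.5) ≈ 0.778801, f(1.5) ≈ 0.472367, f(2.5) ≈ 0.286505.
Sum = Δx · [f(-1.5) + f(-0.5) + f(0.5) + f(1.5) + f(2.5)].
Sum ≈ 4.938698.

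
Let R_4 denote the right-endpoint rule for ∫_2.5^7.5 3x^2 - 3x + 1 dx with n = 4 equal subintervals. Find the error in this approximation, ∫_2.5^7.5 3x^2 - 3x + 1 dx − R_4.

Exact integral: ∫_2.5^7.5 f(x) dx = 336.25.
R_4 = 424.53125.
Error = 336.25 − 424.53125 = -88.28125.

-88.28125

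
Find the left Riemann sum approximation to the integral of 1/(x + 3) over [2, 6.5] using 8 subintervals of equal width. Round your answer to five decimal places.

0.66926

Δx = (6.5 − 2)/8 = 0.5625.
Left endpoints: 2, 2.5625, 3.125, 3.6875, 4.25, 4.8125, 5.375, 5.9375.
f(2) = 0.2, f(2.5625) = 16/89, f(3.125) = 8/49, f(3.6875) = 16/107, f(4.25) = 4/29, f(4.8125) = 0.128, f(5.375) = 8/67, f(5.9375) = 16/143.
Sum = Δx · [f(2) + f(2.5625) + f(3.125) + ...].
Sum ≈ 0.66926.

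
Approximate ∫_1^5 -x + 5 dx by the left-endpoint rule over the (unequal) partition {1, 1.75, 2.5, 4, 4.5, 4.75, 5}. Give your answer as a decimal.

Subinterval widths: 0.75, 0.75, 1.5, 0.5, 0.25, 0.25.
Left endpoints: 1, 1.75, 2.5, 4, 4.5, 4.75.
f(1) = 4, f(1.75) = 3.25, f(2.5) = 2.5, f(4) = 1, f(4.5) = 0.5, f(4.75) = 0.25.
Sum = Σ Δx_i · f(x_i).
Sum = 9.875.

9.875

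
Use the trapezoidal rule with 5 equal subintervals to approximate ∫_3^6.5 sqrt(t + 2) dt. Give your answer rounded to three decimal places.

Δt = (6.5 − 3)/5 = 0.7.
f(3) ≈ 2.236, f(3.7) ≈ 2.387, f(4.4) ≈ 2.530, f(5.1) ≈ 2.665, f(5.8) ≈ 2.793, f(6.5) ≈ 2.915.
T_5 = (Δt/2)·[f(t_0) + 2f(t_1) + ... + 2f(t_{4}) + f(t_5)].
Sum ≈ 9.065.

9.065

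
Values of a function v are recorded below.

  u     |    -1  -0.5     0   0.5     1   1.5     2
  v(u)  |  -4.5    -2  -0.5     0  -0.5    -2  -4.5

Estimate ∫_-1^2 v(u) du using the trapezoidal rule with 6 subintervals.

Δu = 0.5.
T_6 = (0.5/2)·[(-4.5) + 2·(-2) + 2·(-0.5) + 2·0 + 2·(-0.5) + 2·(-2) + (-4.5)] = -4.75.

-4.75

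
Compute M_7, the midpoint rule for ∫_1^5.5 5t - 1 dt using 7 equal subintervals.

Δt = (5.5 − 1)/7 = 9/14.
Midpoints: 37/28, 55/28, 73/28, 3.25, 109/28, 127/28, 145/28.
f(37/28) = 157/28, f(55/28) = 247/28, f(73/28) = 337/28, f(3.25) = 15.25, f(109/28) = 517/28, f(127/28) = 607/28, f(145/28) = 697/28.
Sum = Δt · [f(37/28) + f(55/28) + f(73/28) + ...].
Sum = 68.625.

68.625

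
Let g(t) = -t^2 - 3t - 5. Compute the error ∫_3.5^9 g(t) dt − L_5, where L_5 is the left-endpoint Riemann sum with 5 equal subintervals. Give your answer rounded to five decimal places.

Exact integral: ∫_3.5^9 g(t) dt ≈ -359.3333333.
L_5 = -313.555.
Error ≈ -359.3333333 − (-313.555) ≈ -45.77833.

-45.77833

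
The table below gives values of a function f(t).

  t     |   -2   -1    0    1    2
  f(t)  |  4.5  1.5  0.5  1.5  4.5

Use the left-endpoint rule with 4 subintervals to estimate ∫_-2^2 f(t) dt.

8

Δt = 1.
Sum = 1·[4.5 + 1.5 + 0.5 + 1.5] = 8.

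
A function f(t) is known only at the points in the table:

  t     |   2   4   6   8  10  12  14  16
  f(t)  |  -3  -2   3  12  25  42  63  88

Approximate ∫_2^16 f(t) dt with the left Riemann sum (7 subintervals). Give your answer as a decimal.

280

Δt = 2.
Sum = 2·[(-3) + (-2) + 3 + 12 + 25 + 42 + 63] = 280.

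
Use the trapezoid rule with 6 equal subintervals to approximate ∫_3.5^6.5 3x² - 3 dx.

Δx = (6.5 − 3.5)/6 = 0.5.
f(3.5) = 33.75, f(4) = 45, f(4.5) = 57.75, f(5) = 72, f(5.5) = 87.75, f(6) = 105, f(6.5) = 123.75.
T_6 = (Δx/2)·[f(x_0) + 2f(x_1) + ... + 2f(x_{5}) + f(x_6)].
Sum = 223.125.

223.125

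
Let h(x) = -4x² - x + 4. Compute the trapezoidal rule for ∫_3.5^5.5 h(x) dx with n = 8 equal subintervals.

Δx = (5.5 − 3.5)/8 = 0.25.
h(3.5) = -48.5, h(3.75) = -56, h(4) = -64, h(4.25) = -72.5, h(4.5) = -81.5, h(4.75) = -91, h(5) = -101, h(5.25) = -111.5, h(5.5) = -122.5.
T_8 = (Δx/2)·[h(x_0) + 2h(x_1) + ... + 2h(x_{7}) + h(x_8)].
Sum = -165.75.

-165.75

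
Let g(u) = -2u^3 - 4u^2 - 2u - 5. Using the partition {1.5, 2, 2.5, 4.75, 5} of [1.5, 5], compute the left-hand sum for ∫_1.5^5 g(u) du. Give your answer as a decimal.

-261.2109375

Subinterval widths: 0.5, 0.5, 2.25, 0.25.
Left endpoints: 1.5, 2, 2.5, 4.75.
g(1.5) = -23.75, g(2) = -41, g(2.5) = -66.25, g(4.75) = -319.09375.
Sum = Σ Δu_i · g(u_i).
Sum = -261.2109375.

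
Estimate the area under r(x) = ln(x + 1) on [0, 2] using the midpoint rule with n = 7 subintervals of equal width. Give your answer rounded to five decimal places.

1.29809

Δx = (2 − 0)/7 = 2/7.
Midpoints: 1/7, 3/7, 5/7, 1, 9/7, 11/7, 13/7.
r(1/7) ≈ 0.13353, r(3/7) ≈ 0.35667, r(5/7) ≈ 0.53900, r(1) ≈ 0.69315, r(9/7) ≈ 0.82668, r(11/7) ≈ 0.94446, r(13/7) ≈ 1.04982.
Sum = Δx · [r(1/7) + r(3/7) + r(5/7) + ...].
Sum ≈ 1.29809.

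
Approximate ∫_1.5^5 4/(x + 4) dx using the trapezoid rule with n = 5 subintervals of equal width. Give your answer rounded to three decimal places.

1.973

Δx = (5 − 1.5)/5 = 0.7.
f(1.5) = 8/11, f(2.2) = 20/31, f(2.9) = 40/69, f(3.6) = 10/19, f(4.3) = 40/83, f(5) = 4/9.
T_5 = (Δx/2)·[f(x_0) + 2f(x_1) + ... + 2f(x_{4}) + f(x_5)].
Sum ≈ 1.973.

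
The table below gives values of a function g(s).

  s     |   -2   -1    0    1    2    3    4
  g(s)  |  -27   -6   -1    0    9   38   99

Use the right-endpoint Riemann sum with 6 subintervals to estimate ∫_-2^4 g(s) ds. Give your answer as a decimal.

Δs = 1.
Sum = 1·[(-6) + (-1) + 0 + 9 + 38 + 99] = 139.

139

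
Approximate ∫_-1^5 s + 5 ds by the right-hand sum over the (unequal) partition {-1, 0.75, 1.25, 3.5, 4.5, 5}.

46.8125

Subinterval widths: 1.75, 0.5, 2.25, 1, 0.5.
Right endpoints: 0.75, 1.25, 3.5, 4.5, 5.
f(0.75) = 5.75, f(1.25) = 6.25, f(3.5) = 8.5, f(4.5) = 9.5, f(5) = 10.
Sum = Σ Δs_i · f(s_i).
Sum = 46.8125.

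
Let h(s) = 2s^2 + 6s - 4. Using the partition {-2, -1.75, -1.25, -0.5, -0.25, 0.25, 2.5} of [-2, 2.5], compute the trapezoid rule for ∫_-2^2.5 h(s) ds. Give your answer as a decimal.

8.53125

Subinterval widths: 0.25, 0.5, 0.75, 0.25, 0.5, 2.25.
h(-2) = -8, h(-1.75) = -8.375, h(-1.25) = -8.375, h(-0.5) = -6.5, h(-0.25) = -5.375, h(0.25) = -2.375, h(2.5) = 23.5.
On each subinterval the trapezoid contributes (Δs_i/2)·[h(s_{i-1}) + h(s_i)].
Sum = 8.53125.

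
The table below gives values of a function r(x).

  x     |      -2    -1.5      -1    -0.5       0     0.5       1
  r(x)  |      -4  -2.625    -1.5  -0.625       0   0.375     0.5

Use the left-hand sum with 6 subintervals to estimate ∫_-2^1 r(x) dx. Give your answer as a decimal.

-4.1875

Δx = 0.5.
Sum = 0.5·[(-4) + (-2.625) + (-1.5) + (-0.625) + 0 + 0.375] = -4.1875.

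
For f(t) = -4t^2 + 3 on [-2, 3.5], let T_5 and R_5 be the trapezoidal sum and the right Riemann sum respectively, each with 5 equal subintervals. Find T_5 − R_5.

T_5 = -55.77.
R_5 = -73.92.
T_5 − R_5 = 18.15.

18.15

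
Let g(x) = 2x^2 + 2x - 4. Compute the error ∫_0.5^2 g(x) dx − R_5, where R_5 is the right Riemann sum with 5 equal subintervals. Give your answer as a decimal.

Exact integral: ∫_0.5^2 g(x) dx = 3.
R_5 = 4.62.
Error = 3 − 4.62 = -1.62.

-1.62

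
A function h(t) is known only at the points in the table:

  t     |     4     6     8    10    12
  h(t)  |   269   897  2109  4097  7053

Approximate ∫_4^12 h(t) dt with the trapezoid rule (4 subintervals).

Δt = 2.
T_4 = (2/2)·[269 + 2·897 + 2·2109 + 2·4097 + 7053] = 21528.

21528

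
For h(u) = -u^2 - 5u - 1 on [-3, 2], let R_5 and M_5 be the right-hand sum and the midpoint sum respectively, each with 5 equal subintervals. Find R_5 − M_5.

-11.25

R_5 = -15.
M_5 = -3.75.
R_5 − M_5 = -11.25.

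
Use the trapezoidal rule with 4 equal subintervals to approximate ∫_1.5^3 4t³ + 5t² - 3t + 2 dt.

Δt = (3 − 1.5)/4 = 0.375.
f(1.5) = 22.25, f(1.875) = 40.3203125, f(2.25) = 66.125, f(2.625) = 100.9296875, f(3) = 146.
T_4 = (Δt/2)·[f(t_0) + 2f(t_1) + 2f(t_2) + 2f(t_3) + f(t_4)].
Sum = 109.3125.

109.3125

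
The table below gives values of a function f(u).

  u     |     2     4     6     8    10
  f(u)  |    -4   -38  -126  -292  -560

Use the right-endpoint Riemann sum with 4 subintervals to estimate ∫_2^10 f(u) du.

Δu = 2.
Sum = 2·[(-38) + (-126) + (-292) + (-560)] = -2032.

-2032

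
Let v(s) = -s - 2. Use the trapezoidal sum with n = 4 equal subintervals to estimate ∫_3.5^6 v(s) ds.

Δs = (6 − 3.5)/4 = 0.625.
v(3.5) = -5.5, v(4.125) = -6.125, v(4.75) = -6.75, v(5.375) = -7.375, v(6) = -8.
T_4 = (Δs/2)·[v(s_0) + 2v(s_1) + 2v(s_2) + 2v(s_3) + v(s_4)].
Sum = -16.875.

-16.875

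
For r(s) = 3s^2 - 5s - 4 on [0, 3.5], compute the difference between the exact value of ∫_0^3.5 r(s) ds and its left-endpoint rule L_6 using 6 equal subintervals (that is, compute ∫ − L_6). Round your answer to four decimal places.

Exact integral: ∫_0^3.5 r(s) ds = -1.75.
L_6 ≈ -6.769097.
Error ≈ -1.75 − (-6.769097) ≈ 5.0191.

5.0191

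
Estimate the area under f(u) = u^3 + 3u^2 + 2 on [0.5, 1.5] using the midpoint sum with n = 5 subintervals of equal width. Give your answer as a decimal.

Δu = (1.5 − 0.5)/5 = 0.2.
Midpoints: 0.6, 0.8, 1, 1.2, 1.4.
f(0.6) = 3.296, f(0.8) = 4.432, f(1) = 6, f(1.2) = 8.048, f(1.4) = 10.624.
Sum = Δu · [f(0.6) + f(0.8) + f(1) + f(1.2) + f(1.4)].
Sum = 6.48.

6.48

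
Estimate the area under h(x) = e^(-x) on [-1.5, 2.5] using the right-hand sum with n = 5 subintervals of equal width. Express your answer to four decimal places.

Δx = (2.5 − (-1.5))/5 = 0.8.
Right endpoints: -0.7, 0.1, 0.9, 1.7, 2.5.
h(-0.7) ≈ 2.0138, h(0.1) ≈ 0.9048, h(0.9) ≈ 0.4066, h(1.7) ≈ 0.1827, h(2.5) ≈ 0.0821.
Sum = Δx · [h(-0.7) + h(0.1) + h(0.9) + h(1.7) + h(2.5)].
Sum ≈ 2.8719.

2.8719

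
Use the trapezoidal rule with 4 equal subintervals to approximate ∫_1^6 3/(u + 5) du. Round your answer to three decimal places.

Δu = (6 − 1)/4 = 1.25.
f(1) = 0.5, f(2.25) = 12/29, f(3.5) = 6/17, f(4.75) = 4/13, f(6) = 3/11.
T_4 = (Δu/2)·[f(u_0) + 2f(u_1) + 2f(u_2) + 2f(u_3) + f(u_4)].
Sum ≈ 1.826.

1.826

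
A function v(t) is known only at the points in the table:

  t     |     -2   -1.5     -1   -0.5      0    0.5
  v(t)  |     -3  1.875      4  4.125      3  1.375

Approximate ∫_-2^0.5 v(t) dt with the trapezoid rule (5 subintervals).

6.09375

Δt = 0.5.
T_5 = (0.5/2)·[(-3) + 2·1.875 + 2·4 + 2·4.125 + 2·3 + 1.375] = 6.09375.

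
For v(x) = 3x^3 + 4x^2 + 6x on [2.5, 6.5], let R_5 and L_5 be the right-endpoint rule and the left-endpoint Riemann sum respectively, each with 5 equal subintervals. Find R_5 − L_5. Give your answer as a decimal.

756

R_5 = 2159.82.
L_5 = 1403.82.
R_5 − L_5 = 756.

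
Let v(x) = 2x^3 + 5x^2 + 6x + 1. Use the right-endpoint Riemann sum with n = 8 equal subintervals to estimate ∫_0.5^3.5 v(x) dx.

217.1015625

Δx = (3.5 − 0.5)/8 = 0.375.
Right endpoints: 0.875, 1.25, 1.625, 2, 2.375, 2.75, 3.125, 3.5.
v(0.875) = 11.41796875, v(1.25) = 20.21875, v(1.625) = 32.53515625, v(2) = 49, v(2.375) = 70.24609375, v(2.75) = 96.90625, v(3.125) = 129.61328125, v(3.5) = 169.
Sum = Δx · [v(0.875) + v(1.25) + v(1.625) + ...].
Sum = 217.1015625.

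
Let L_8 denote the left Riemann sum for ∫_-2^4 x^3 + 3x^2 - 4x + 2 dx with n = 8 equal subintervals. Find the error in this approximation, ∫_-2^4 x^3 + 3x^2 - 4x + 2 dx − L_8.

Exact integral: ∫_-2^4 f(x) dx = 120.
L_8 = 91.875.
Error = 120 − 91.875 = 28.125.

28.125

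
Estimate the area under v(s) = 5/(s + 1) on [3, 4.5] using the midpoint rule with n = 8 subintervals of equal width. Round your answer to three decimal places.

1.592

Δs = (4.5 − 3)/8 = 0.1875.
Midpoints: 3.09375, 3.28125, 3.46875, 3.65625, 3.84375, 4.03125, 4.21875, 4.40625.
v(3.09375) = 160/131, v(3.28125) = 160/137, v(3.46875) = 160/143, v(3.65625) = 160/149, v(3.84375) = 32/31, v(4.03125) = 160/161, v(4.21875) = 160/167, v(4.40625) = 160/173.
Sum = Δs · [v(3.09375) + v(3.28125) + v(3.46875) + ...].
Sum ≈ 1.592.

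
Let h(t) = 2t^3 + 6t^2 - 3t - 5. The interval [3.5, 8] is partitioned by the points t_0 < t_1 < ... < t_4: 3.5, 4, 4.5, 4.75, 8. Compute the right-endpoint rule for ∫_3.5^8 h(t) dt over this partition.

4810.4921875

Subinterval widths: 0.5, 0.5, 0.25, 3.25.
Right endpoints: 4, 4.5, 4.75, 8.
h(4) = 207, h(4.5) = 285.25, h(4.75) = 330.46875, h(8) = 1379.
Sum = Σ Δt_i · h(t_i).
Sum = 4810.4921875.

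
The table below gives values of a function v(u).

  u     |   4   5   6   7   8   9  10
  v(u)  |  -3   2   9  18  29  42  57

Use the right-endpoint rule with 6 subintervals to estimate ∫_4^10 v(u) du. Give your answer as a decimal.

Δu = 1.
Sum = 1·[2 + 9 + 18 + 29 + 42 + 57] = 157.

157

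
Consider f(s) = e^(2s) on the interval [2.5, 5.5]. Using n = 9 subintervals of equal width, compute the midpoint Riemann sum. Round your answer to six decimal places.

29316.933957

Δs = (5.5 − 2.5)/9 = 1/3.
Midpoints: 8/3, 3, 10/3, 11/3, 4, 13/3, 14/3, 5, 16/3.
f(8/3) ≈ 207.127249, f(3) ≈ 403.428793, f(10/3) ≈ 785.771994, f(11/3) ≈ 1530.474862, f(4) ≈ 2980.957987, f(13/3) ≈ 5806.113346, f(14/3) ≈ 11308.764611, f(5) ≈ 22026.465795, f(16/3) ≈ 42901.697233.
Sum = Δs · [f(8/3) + f(3) + f(10/3) + ...].
Sum ≈ 29316.933957.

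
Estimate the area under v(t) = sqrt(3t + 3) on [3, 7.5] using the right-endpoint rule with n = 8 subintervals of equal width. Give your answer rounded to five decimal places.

19.82004

Δt = (7.5 − 3)/8 = 0.5625.
Right endpoints: 3.5625, 4.125, 4.6875, 5.25, 5.8125, 6.375, 6.9375, 7.5.
v(3.5625) ≈ 3.69966, v(4.125) ≈ 3.92110, v(4.6875) ≈ 4.13068, v(5.25) ≈ 4.33013, v(5.8125) ≈ 4.52079, v(6.375) ≈ 4.70372, v(6.9375) ≈ 4.87981, v(7.5) ≈ 5.04975.
Sum = Δt · [v(3.5625) + v(4.125) + v(4.6875) + ...].
Sum ≈ 19.82004.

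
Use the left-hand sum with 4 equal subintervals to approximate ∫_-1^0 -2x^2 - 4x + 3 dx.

Δx = (0 − (-1))/4 = 0.25.
Left endpoints: -1, -0.75, -0.5, -0.25.
f(-1) = 5, f(-0.75) = 4.875, f(-0.5) = 4.5, f(-0.25) = 3.875.
Sum = Δx · [f(-1) + f(-0.75) + f(-0.5) + f(-0.25)].
Sum = 4.5625.

4.5625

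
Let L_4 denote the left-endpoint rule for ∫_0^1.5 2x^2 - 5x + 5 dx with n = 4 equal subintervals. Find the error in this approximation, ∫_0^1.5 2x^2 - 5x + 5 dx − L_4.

Exact integral: ∫_0^1.5 f(x) dx = 4.125.
L_4 = 4.7578125.
Error = 4.125 − 4.7578125 = -0.6328125.

-0.6328125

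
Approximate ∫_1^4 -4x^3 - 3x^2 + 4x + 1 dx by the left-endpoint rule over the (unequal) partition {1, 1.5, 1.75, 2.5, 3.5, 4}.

-188.15625

Subinterval widths: 0.5, 0.25, 0.75, 1, 0.5.
Left endpoints: 1, 1.5, 1.75, 2.5, 3.5.
f(1) = -2, f(1.5) = -13.25, f(1.75) = -22.625, f(2.5) = -70.25, f(3.5) = -193.25.
Sum = Σ Δx_i · f(x_i).
Sum = -188.15625.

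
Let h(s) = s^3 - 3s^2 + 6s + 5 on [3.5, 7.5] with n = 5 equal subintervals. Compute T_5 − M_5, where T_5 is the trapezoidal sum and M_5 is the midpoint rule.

8.64

T_5 = 532.26.
M_5 = 523.62.
T_5 − M_5 = 8.64.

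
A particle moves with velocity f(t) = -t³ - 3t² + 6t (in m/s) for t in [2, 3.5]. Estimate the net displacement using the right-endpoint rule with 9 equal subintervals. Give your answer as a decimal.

Δt = (3.5 − 2)/9 = 1/6.
Right endpoints: 13/6, 7/3, 2.5, 8/3, 17/6, 3, 19/6, 10/3, 3.5.
f(13/6) = -2431/216, f(7/3) = -406/27, f(2.5) = -19.375, f(8/3) = -656/27, f(17/6) = -6443/216, f(3) = -36, f(19/6) = -9253/216, f(10/3) = -1360/27, f(3.5) = -58.625.
Sum = Δt · [f(13/6) + f(7/3) + f(2.5) + ...].
Sum = -47.9375.

-47.9375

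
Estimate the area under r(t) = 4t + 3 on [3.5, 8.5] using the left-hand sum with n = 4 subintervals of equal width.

Δt = (8.5 − 3.5)/4 = 1.25.
Left endpoints: 3.5, 4.75, 6, 7.25.
r(3.5) = 17, r(4.75) = 22, r(6) = 27, r(7.25) = 32.
Sum = Δt · [r(3.5) + r(4.75) + r(6) + r(7.25)].
Sum = 122.5.

122.5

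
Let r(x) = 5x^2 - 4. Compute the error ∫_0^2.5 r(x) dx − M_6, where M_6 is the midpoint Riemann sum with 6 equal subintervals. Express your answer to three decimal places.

Exact integral: ∫_0^2.5 r(x) dx ≈ 16.04167.
M_6 ≈ 15.86082.
Error ≈ 16.04167 − 15.86082 ≈ 0.181.

0.181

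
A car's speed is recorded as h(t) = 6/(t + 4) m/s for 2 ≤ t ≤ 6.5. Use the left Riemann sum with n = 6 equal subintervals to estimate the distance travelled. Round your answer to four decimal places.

3.5237

Δt = (6.5 − 2)/6 = 0.75.
Left endpoints: 2, 2.75, 3.5, 4.25, 5, 5.75.
h(2) = 1, h(2.75) = 8/9, h(3.5) = 0.8, h(4.25) = 8/11, h(5) = 2/3, h(5.75) = 8/13.
Sum = Δt · [h(2) + h(2.75) + h(3.5) + ...].
Sum ≈ 3.5237.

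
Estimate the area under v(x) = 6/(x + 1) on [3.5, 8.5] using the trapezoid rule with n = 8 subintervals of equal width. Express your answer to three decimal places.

Δx = (8.5 − 3.5)/8 = 0.625.
v(3.5) = 4/3, v(4.125) = 48/41, v(4.75) = 24/23, v(5.375) = 16/17, v(6) = 6/7, v(6.625) = 48/61, v(7.25) = 8/11, v(7.875) = 48/71, v(8.5) = 12/19.
T_8 = (Δx/2)·[v(x_0) + 2v(x_1) + ... + 2v(x_{7}) + v(x_8)].
Sum ≈ 4.491.

4.491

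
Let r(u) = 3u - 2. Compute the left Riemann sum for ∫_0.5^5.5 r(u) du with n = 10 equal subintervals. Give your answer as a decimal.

Δu = (5.5 − 0.5)/10 = 0.5.
Left endpoints: 0.5, 1, 1.5, 2, 2.5, 3, 3.5, 4, 4.5, 5.
r(0.5) = -0.5, r(1) = 1, r(1.5) = 2.5, r(2) = 4, r(2.5) = 5.5, r(3) = 7, r(3.5) = 8.5, r(4) = 10, r(4.5) = 11.5, r(5) = 13.
Sum = Δu · [r(0.5) + r(1) + r(1.5) + ...].
Sum = 31.25.

31.25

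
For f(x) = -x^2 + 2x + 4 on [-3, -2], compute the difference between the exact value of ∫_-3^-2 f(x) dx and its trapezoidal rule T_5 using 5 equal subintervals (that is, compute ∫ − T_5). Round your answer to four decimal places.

Exact integral: ∫_-3^-2 f(x) dx ≈ -7.333333.
T_5 = -7.34.
Error ≈ -7.333333 − (-7.34) ≈ 0.0067.

0.0067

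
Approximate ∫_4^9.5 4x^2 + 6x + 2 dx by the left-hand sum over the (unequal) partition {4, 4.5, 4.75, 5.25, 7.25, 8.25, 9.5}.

1080.8125

Subinterval widths: 0.5, 0.25, 0.5, 2, 1, 1.25.
Left endpoints: 4, 4.5, 4.75, 5.25, 7.25, 8.25.
f(4) = 90, f(4.5) = 110, f(4.75) = 120.75, f(5.25) = 143.75, f(7.25) = 255.75, f(8.25) = 323.75.
Sum = Σ Δx_i · f(x_i).
Sum = 1080.8125.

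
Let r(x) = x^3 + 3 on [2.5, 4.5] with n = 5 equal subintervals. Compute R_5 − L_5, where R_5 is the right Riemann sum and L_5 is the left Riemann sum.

30.2

R_5 = 114.41.
L_5 = 84.21.
R_5 − L_5 = 30.2.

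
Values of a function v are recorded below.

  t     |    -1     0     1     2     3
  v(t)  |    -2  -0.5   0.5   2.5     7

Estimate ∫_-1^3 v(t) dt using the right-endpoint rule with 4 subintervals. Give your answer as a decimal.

9.5

Δt = 1.
Sum = 1·[(-0.5) + 0.5 + 2.5 + 7] = 9.5.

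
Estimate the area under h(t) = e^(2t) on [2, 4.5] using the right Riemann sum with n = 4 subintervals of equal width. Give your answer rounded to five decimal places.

Δt = (4.5 − 2)/4 = 0.625.
Right endpoints: 2.625, 3.25, 3.875, 4.5.
h(2.625) ≈ 190.56627, h(3.25) ≈ 665.14163, h(3.875) ≈ 2321.57241, h(4.5) ≈ 8103.08393.
Sum = Δt · [h(2.625) + h(3.25) + h(3.875) + h(4.5)].
Sum ≈ 7050.22765.

7050.22765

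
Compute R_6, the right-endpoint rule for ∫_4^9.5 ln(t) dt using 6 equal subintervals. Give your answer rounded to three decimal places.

10.728

Δt = (9.5 − 4)/6 = 11/12.
Right endpoints: 59/12, 35/6, 6.75, 23/3, 103/12, 9.5.
f(59/12) ≈ 1.593, f(35/6) ≈ 1.764, f(6.75) ≈ 1.910, f(23/3) ≈ 2.037, f(103/12) ≈ 2.150, f(9.5) ≈ 2.251.
Sum = Δt · [f(59/12) + f(35/6) + f(6.75) + ...].
Sum ≈ 10.728.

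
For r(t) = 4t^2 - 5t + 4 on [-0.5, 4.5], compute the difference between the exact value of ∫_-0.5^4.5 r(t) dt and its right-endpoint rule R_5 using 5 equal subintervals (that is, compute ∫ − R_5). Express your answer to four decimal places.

-30.8333

Exact integral: ∫_-0.5^4.5 r(t) dt ≈ 91.666667.
R_5 = 122.5.
Error ≈ 91.666667 − 122.5 ≈ -30.8333.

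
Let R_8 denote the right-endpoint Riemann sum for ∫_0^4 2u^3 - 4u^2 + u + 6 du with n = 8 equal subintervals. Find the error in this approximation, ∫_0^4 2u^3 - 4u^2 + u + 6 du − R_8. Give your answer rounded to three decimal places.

-18.333

Exact integral: ∫_0^4 f(u) du ≈ 74.66667.
R_8 = 93.
Error ≈ 74.66667 − 93 ≈ -18.333.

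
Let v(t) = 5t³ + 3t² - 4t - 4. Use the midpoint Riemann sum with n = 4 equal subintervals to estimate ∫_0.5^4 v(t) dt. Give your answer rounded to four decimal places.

Δt = (4 − 0.5)/4 = 0.875.
Midpoints: 0.9375, 1.8125, 2.6875, 3.5625.
v(0.9375) = -4069/4096, v(1.8125) = 116233/4096, v(2.6875) = 425871/4096, v(3.5625) = 1007165/4096.
Sum = Δt · [v(0.9375) + v(1.8125) + v(2.6875) + v(3.5625)].
Sum ≈ 330.0903.

330.0903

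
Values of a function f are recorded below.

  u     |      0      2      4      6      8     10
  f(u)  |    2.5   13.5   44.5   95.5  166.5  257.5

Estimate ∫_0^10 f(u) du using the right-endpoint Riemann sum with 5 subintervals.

1155

Δu = 2.
Sum = 2·[13.5 + 44.5 + 95.5 + 166.5 + 257.5] = 1155.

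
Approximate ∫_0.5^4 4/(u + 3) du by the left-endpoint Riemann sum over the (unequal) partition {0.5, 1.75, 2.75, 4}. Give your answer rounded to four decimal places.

Subinterval widths: 1.25, 1, 1.25.
Left endpoints: 0.5, 1.75, 2.75.
f(0.5) = 8/7, f(1.75) = 16/19, f(2.75) = 16/23.
Sum = Σ Δu_i · f(u_i).
Sum ≈ 3.1402.

3.1402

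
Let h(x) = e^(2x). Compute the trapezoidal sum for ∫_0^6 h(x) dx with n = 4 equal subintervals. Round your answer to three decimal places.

Δx = (6 − 0)/4 = 1.5.
h(0) ≈ 1.000, h(1.5) ≈ 20.086, h(3) ≈ 403.429, h(4.5) ≈ 8103.084, h(6) ≈ 162754.791.
T_4 = (Δx/2)·[h(x_0) + 2h(x_1) + 2h(x_2) + 2h(x_3) + h(x_4)].
Sum ≈ 134856.741.

134856.741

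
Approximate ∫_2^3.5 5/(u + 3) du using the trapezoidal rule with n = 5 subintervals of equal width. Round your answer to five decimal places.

1.31243

Δu = (3.5 − 2)/5 = 0.3.
f(2) = 1, f(2.3) = 50/53, f(2.6) = 25/28, f(2.9) = 50/59, f(3.2) = 25/31, f(3.5) = 10/13.
T_5 = (Δu/2)·[f(u_0) + 2f(u_1) + ... + 2f(u_{4}) + f(u_5)].
Sum ≈ 1.31243.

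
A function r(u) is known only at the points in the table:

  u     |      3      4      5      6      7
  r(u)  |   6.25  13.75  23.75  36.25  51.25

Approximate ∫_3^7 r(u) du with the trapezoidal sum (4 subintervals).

Δu = 1.
T_4 = (1/2)·[6.25 + 2·13.75 + 2·23.75 + 2·36.25 + 51.25] = 102.5.

102.5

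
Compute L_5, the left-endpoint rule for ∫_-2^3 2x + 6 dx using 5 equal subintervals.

Δx = (3 − (-2))/5 = 1.
Left endpoints: -2, -1, 0, 1, 2.
f(-2) = 2, f(-1) = 4, f(0) = 6, f(1) = 8, f(2) = 10.
Sum = Δx · [f(-2) + f(-1) + f(0) + f(1) + f(2)].
Sum = 30.

30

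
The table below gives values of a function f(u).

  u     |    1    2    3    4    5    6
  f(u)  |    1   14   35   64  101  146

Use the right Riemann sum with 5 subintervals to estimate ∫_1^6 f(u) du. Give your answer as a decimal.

360

Δu = 1.
Sum = 1·[14 + 35 + 64 + 101 + 146] = 360.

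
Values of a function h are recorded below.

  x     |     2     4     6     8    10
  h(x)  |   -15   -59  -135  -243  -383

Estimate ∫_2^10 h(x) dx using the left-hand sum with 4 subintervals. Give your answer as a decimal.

-904

Δx = 2.
Sum = 2·[(-15) + (-59) + (-135) + (-243)] = -904.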